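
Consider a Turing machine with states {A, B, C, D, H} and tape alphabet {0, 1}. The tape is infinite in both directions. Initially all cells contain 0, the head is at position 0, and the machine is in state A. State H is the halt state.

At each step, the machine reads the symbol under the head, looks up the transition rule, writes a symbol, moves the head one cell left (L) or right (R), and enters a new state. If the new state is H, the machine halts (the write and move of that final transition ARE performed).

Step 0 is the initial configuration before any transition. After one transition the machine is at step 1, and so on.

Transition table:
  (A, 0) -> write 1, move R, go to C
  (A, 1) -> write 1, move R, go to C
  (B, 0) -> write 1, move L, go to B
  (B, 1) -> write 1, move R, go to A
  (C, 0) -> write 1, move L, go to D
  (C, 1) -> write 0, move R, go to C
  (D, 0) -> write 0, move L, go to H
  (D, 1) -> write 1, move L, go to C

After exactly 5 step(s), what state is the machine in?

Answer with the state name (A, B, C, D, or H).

Answer: H

Derivation:
Step 1: in state A at pos 0, read 0 -> (A,0)->write 1,move R,goto C. Now: state=C, head=1, tape[-1..2]=0100 (head:   ^)
Step 2: in state C at pos 1, read 0 -> (C,0)->write 1,move L,goto D. Now: state=D, head=0, tape[-1..2]=0110 (head:  ^)
Step 3: in state D at pos 0, read 1 -> (D,1)->write 1,move L,goto C. Now: state=C, head=-1, tape[-2..2]=00110 (head:  ^)
Step 4: in state C at pos -1, read 0 -> (C,0)->write 1,move L,goto D. Now: state=D, head=-2, tape[-3..2]=001110 (head:  ^)
Step 5: in state D at pos -2, read 0 -> (D,0)->write 0,move L,goto H. Now: state=H, head=-3, tape[-4..2]=0001110 (head:  ^)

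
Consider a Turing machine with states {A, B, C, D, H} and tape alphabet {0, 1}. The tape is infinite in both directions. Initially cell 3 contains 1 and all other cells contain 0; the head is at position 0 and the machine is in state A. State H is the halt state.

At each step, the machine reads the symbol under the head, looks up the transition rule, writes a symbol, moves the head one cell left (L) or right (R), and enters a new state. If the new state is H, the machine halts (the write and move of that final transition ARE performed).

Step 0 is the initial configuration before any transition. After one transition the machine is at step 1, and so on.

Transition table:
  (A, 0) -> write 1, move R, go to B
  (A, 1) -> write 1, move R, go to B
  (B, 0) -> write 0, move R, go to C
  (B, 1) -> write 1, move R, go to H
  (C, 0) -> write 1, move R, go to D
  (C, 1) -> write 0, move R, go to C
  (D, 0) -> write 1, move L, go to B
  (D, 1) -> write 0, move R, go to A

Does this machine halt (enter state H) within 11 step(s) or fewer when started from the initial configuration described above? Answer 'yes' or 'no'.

Step 1: in state A at pos 0, read 0 -> (A,0)->write 1,move R,goto B. Now: state=B, head=1, tape[-1..4]=010010 (head:   ^)
Step 2: in state B at pos 1, read 0 -> (B,0)->write 0,move R,goto C. Now: state=C, head=2, tape[-1..4]=010010 (head:    ^)
Step 3: in state C at pos 2, read 0 -> (C,0)->write 1,move R,goto D. Now: state=D, head=3, tape[-1..4]=010110 (head:     ^)
Step 4: in state D at pos 3, read 1 -> (D,1)->write 0,move R,goto A. Now: state=A, head=4, tape[-1..5]=0101000 (head:      ^)
Step 5: in state A at pos 4, read 0 -> (A,0)->write 1,move R,goto B. Now: state=B, head=5, tape[-1..6]=01010100 (head:       ^)
Step 6: in state B at pos 5, read 0 -> (B,0)->write 0,move R,goto C. Now: state=C, head=6, tape[-1..7]=010101000 (head:        ^)
Step 7: in state C at pos 6, read 0 -> (C,0)->write 1,move R,goto D. Now: state=D, head=7, tape[-1..8]=0101010100 (head:         ^)
Step 8: in state D at pos 7, read 0 -> (D,0)->write 1,move L,goto B. Now: state=B, head=6, tape[-1..8]=0101010110 (head:        ^)
Step 9: in state B at pos 6, read 1 -> (B,1)->write 1,move R,goto H. Now: state=H, head=7, tape[-1..8]=0101010110 (head:         ^)
State H reached at step 9; 9 <= 11 -> yes

Answer: yes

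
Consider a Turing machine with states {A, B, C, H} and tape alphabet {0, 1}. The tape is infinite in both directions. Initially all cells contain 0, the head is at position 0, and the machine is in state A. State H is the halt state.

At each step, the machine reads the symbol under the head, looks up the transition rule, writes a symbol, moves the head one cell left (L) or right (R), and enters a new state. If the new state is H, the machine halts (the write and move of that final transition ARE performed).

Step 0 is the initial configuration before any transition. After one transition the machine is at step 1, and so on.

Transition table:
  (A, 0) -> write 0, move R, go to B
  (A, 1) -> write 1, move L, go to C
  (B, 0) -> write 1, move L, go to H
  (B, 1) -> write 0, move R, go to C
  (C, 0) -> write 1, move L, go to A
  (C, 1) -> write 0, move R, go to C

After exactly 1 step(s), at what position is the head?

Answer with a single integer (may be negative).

Step 1: in state A at pos 0, read 0 -> (A,0)->write 0,move R,goto B. Now: state=B, head=1, tape[-1..2]=0000 (head:   ^)

Answer: 1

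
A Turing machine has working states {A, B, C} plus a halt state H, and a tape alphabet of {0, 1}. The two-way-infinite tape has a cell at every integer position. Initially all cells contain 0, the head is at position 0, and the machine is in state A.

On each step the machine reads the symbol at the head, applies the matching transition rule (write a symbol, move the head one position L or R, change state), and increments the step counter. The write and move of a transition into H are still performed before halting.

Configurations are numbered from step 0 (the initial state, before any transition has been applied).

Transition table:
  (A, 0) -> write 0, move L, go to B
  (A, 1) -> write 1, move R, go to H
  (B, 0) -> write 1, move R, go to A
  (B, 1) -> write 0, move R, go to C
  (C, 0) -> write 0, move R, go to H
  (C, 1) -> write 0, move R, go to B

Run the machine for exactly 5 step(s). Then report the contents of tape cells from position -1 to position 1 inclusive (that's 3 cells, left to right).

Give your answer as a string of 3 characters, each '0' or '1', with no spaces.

Step 1: in state A at pos 0, read 0 -> (A,0)->write 0,move L,goto B. Now: state=B, head=-1, tape[-2..1]=0000 (head:  ^)
Step 2: in state B at pos -1, read 0 -> (B,0)->write 1,move R,goto A. Now: state=A, head=0, tape[-2..1]=0100 (head:   ^)
Step 3: in state A at pos 0, read 0 -> (A,0)->write 0,move L,goto B. Now: state=B, head=-1, tape[-2..1]=0100 (head:  ^)
Step 4: in state B at pos -1, read 1 -> (B,1)->write 0,move R,goto C. Now: state=C, head=0, tape[-2..1]=0000 (head:   ^)
Step 5: in state C at pos 0, read 0 -> (C,0)->write 0,move R,goto H. Now: state=H, head=1, tape[-2..2]=00000 (head:    ^)

Answer: 000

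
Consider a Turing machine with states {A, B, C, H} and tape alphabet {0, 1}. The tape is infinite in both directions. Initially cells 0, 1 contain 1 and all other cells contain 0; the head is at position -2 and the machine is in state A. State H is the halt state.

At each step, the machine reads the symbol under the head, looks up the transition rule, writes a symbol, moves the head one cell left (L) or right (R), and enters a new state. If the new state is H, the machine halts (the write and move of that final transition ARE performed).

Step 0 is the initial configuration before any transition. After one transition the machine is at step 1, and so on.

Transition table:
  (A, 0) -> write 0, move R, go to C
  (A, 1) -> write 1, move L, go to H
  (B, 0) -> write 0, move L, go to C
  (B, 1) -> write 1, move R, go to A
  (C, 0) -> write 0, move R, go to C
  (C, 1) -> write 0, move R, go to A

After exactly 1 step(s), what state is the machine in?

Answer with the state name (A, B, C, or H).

Answer: C

Derivation:
Step 1: in state A at pos -2, read 0 -> (A,0)->write 0,move R,goto C. Now: state=C, head=-1, tape[-3..2]=000110 (head:   ^)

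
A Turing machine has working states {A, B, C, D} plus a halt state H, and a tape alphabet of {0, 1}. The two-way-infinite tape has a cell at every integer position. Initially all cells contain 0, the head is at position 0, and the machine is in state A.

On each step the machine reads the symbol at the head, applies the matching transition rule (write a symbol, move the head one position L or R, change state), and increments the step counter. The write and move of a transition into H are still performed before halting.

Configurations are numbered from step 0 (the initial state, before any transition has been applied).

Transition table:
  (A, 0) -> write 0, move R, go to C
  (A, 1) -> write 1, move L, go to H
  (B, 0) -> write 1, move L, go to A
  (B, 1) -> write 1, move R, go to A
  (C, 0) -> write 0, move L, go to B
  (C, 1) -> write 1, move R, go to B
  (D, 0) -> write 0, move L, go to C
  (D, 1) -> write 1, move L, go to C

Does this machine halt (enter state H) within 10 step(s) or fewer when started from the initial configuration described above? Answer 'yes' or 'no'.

Answer: yes

Derivation:
Step 1: in state A at pos 0, read 0 -> (A,0)->write 0,move R,goto C. Now: state=C, head=1, tape[-1..2]=0000 (head:   ^)
Step 2: in state C at pos 1, read 0 -> (C,0)->write 0,move L,goto B. Now: state=B, head=0, tape[-1..2]=0000 (head:  ^)
Step 3: in state B at pos 0, read 0 -> (B,0)->write 1,move L,goto A. Now: state=A, head=-1, tape[-2..2]=00100 (head:  ^)
Step 4: in state A at pos -1, read 0 -> (A,0)->write 0,move R,goto C. Now: state=C, head=0, tape[-2..2]=00100 (head:   ^)
Step 5: in state C at pos 0, read 1 -> (C,1)->write 1,move R,goto B. Now: state=B, head=1, tape[-2..2]=00100 (head:    ^)
Step 6: in state B at pos 1, read 0 -> (B,0)->write 1,move L,goto A. Now: state=A, head=0, tape[-2..2]=00110 (head:   ^)
Step 7: in state A at pos 0, read 1 -> (A,1)->write 1,move L,goto H. Now: state=H, head=-1, tape[-2..2]=00110 (head:  ^)
State H reached at step 7; 7 <= 10 -> yes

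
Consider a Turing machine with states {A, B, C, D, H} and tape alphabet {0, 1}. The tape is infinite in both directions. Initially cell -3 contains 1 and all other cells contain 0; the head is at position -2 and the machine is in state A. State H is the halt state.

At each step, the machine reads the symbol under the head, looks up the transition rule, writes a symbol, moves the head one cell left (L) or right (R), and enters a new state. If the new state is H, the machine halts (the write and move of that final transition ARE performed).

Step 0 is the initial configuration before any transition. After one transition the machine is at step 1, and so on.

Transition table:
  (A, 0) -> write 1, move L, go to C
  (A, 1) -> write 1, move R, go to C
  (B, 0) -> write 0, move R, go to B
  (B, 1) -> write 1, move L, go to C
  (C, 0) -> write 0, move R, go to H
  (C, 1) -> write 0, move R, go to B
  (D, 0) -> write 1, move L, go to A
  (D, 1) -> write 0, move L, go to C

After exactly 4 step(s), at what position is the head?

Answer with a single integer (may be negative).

Answer: -2

Derivation:
Step 1: in state A at pos -2, read 0 -> (A,0)->write 1,move L,goto C. Now: state=C, head=-3, tape[-4..-1]=0110 (head:  ^)
Step 2: in state C at pos -3, read 1 -> (C,1)->write 0,move R,goto B. Now: state=B, head=-2, tape[-4..-1]=0010 (head:   ^)
Step 3: in state B at pos -2, read 1 -> (B,1)->write 1,move L,goto C. Now: state=C, head=-3, tape[-4..-1]=0010 (head:  ^)
Step 4: in state C at pos -3, read 0 -> (C,0)->write 0,move R,goto H. Now: state=H, head=-2, tape[-4..-1]=0010 (head:   ^)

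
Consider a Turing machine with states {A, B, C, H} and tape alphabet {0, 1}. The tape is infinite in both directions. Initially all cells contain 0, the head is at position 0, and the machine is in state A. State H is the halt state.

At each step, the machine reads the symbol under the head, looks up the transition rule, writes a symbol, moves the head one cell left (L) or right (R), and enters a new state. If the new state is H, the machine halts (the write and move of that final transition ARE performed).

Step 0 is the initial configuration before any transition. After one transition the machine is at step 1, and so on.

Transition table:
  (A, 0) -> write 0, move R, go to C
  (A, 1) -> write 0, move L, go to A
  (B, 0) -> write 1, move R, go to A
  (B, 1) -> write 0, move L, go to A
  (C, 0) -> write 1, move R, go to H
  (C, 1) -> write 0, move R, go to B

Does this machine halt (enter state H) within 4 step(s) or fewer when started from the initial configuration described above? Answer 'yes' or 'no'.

Answer: yes

Derivation:
Step 1: in state A at pos 0, read 0 -> (A,0)->write 0,move R,goto C. Now: state=C, head=1, tape[-1..2]=0000 (head:   ^)
Step 2: in state C at pos 1, read 0 -> (C,0)->write 1,move R,goto H. Now: state=H, head=2, tape[-1..3]=00100 (head:    ^)
State H reached at step 2; 2 <= 4 -> yes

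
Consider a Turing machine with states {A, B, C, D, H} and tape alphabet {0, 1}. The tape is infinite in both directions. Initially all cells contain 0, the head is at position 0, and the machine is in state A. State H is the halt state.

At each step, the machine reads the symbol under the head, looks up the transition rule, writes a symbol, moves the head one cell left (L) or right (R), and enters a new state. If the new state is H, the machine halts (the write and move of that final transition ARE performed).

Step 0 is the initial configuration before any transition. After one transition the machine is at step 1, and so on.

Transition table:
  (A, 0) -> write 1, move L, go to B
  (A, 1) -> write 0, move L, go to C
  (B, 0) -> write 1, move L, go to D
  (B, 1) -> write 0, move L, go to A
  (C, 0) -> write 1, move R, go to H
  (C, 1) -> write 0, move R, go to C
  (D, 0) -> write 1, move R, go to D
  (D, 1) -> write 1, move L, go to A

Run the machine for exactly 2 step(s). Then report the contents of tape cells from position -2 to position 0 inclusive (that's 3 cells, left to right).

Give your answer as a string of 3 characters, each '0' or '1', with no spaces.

Step 1: in state A at pos 0, read 0 -> (A,0)->write 1,move L,goto B. Now: state=B, head=-1, tape[-2..1]=0010 (head:  ^)
Step 2: in state B at pos -1, read 0 -> (B,0)->write 1,move L,goto D. Now: state=D, head=-2, tape[-3..1]=00110 (head:  ^)

Answer: 011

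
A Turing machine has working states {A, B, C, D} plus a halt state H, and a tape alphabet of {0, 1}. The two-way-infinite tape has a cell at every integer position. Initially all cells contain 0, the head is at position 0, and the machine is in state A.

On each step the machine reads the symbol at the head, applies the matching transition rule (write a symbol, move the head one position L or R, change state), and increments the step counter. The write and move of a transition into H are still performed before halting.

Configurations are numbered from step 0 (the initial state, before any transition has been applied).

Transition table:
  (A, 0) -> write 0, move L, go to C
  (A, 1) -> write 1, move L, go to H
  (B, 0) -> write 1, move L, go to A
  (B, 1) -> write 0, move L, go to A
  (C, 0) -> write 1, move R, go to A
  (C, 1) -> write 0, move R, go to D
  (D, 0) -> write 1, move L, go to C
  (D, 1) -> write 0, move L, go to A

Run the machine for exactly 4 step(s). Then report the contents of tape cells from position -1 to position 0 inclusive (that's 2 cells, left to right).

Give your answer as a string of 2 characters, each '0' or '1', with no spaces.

Step 1: in state A at pos 0, read 0 -> (A,0)->write 0,move L,goto C. Now: state=C, head=-1, tape[-2..1]=0000 (head:  ^)
Step 2: in state C at pos -1, read 0 -> (C,0)->write 1,move R,goto A. Now: state=A, head=0, tape[-2..1]=0100 (head:   ^)
Step 3: in state A at pos 0, read 0 -> (A,0)->write 0,move L,goto C. Now: state=C, head=-1, tape[-2..1]=0100 (head:  ^)
Step 4: in state C at pos -1, read 1 -> (C,1)->write 0,move R,goto D. Now: state=D, head=0, tape[-2..1]=0000 (head:   ^)

Answer: 00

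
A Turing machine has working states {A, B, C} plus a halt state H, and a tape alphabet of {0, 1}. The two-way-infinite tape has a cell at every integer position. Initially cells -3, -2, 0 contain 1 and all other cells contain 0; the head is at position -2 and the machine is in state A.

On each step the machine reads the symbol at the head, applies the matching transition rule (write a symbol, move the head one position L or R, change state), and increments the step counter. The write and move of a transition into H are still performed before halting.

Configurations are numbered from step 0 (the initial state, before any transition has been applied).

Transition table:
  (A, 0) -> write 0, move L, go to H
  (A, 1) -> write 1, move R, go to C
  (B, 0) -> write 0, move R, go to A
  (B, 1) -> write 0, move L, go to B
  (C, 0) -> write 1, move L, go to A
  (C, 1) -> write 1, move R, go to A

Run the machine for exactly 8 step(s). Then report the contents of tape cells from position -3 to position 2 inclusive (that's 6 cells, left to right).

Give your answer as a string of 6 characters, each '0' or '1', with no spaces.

Answer: 111110

Derivation:
Step 1: in state A at pos -2, read 1 -> (A,1)->write 1,move R,goto C. Now: state=C, head=-1, tape[-4..1]=011010 (head:    ^)
Step 2: in state C at pos -1, read 0 -> (C,0)->write 1,move L,goto A. Now: state=A, head=-2, tape[-4..1]=011110 (head:   ^)
Step 3: in state A at pos -2, read 1 -> (A,1)->write 1,move R,goto C. Now: state=C, head=-1, tape[-4..1]=011110 (head:    ^)
Step 4: in state C at pos -1, read 1 -> (C,1)->write 1,move R,goto A. Now: state=A, head=0, tape[-4..1]=011110 (head:     ^)
Step 5: in state A at pos 0, read 1 -> (A,1)->write 1,move R,goto C. Now: state=C, head=1, tape[-4..2]=0111100 (head:      ^)
Step 6: in state C at pos 1, read 0 -> (C,0)->write 1,move L,goto A. Now: state=A, head=0, tape[-4..2]=0111110 (head:     ^)
Step 7: in state A at pos 0, read 1 -> (A,1)->write 1,move R,goto C. Now: state=C, head=1, tape[-4..2]=0111110 (head:      ^)
Step 8: in state C at pos 1, read 1 -> (C,1)->write 1,move R,goto A. Now: state=A, head=2, tape[-4..3]=01111100 (head:       ^)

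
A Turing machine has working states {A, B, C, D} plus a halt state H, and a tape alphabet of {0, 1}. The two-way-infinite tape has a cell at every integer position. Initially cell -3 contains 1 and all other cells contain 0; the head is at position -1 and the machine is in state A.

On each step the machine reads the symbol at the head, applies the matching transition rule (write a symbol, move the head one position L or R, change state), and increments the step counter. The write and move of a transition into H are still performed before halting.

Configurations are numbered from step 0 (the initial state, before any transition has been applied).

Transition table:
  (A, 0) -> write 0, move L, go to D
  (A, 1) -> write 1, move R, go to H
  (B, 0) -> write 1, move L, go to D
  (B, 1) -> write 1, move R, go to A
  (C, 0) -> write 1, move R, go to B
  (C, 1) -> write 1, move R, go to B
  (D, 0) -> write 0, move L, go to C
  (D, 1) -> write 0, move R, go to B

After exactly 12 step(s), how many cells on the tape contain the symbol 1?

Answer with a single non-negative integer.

Step 1: in state A at pos -1, read 0 -> (A,0)->write 0,move L,goto D. Now: state=D, head=-2, tape[-4..0]=01000 (head:   ^)
Step 2: in state D at pos -2, read 0 -> (D,0)->write 0,move L,goto C. Now: state=C, head=-3, tape[-4..0]=01000 (head:  ^)
Step 3: in state C at pos -3, read 1 -> (C,1)->write 1,move R,goto B. Now: state=B, head=-2, tape[-4..0]=01000 (head:   ^)
Step 4: in state B at pos -2, read 0 -> (B,0)->write 1,move L,goto D. Now: state=D, head=-3, tape[-4..0]=01100 (head:  ^)
Step 5: in state D at pos -3, read 1 -> (D,1)->write 0,move R,goto B. Now: state=B, head=-2, tape[-4..0]=00100 (head:   ^)
Step 6: in state B at pos -2, read 1 -> (B,1)->write 1,move R,goto A. Now: state=A, head=-1, tape[-4..0]=00100 (head:    ^)
Step 7: in state A at pos -1, read 0 -> (A,0)->write 0,move L,goto D. Now: state=D, head=-2, tape[-4..0]=00100 (head:   ^)
Step 8: in state D at pos -2, read 1 -> (D,1)->write 0,move R,goto B. Now: state=B, head=-1, tape[-4..0]=00000 (head:    ^)
Step 9: in state B at pos -1, read 0 -> (B,0)->write 1,move L,goto D. Now: state=D, head=-2, tape[-4..0]=00010 (head:   ^)
Step 10: in state D at pos -2, read 0 -> (D,0)->write 0,move L,goto C. Now: state=C, head=-3, tape[-4..0]=00010 (head:  ^)
Step 11: in state C at pos -3, read 0 -> (C,0)->write 1,move R,goto B. Now: state=B, head=-2, tape[-4..0]=01010 (head:   ^)
Step 12: in state B at pos -2, read 0 -> (B,0)->write 1,move L,goto D. Now: state=D, head=-3, tape[-4..0]=01110 (head:  ^)
Cells containing 1 after step 12: {-3, -2, -1} -> 3 cell(s)

Answer: 3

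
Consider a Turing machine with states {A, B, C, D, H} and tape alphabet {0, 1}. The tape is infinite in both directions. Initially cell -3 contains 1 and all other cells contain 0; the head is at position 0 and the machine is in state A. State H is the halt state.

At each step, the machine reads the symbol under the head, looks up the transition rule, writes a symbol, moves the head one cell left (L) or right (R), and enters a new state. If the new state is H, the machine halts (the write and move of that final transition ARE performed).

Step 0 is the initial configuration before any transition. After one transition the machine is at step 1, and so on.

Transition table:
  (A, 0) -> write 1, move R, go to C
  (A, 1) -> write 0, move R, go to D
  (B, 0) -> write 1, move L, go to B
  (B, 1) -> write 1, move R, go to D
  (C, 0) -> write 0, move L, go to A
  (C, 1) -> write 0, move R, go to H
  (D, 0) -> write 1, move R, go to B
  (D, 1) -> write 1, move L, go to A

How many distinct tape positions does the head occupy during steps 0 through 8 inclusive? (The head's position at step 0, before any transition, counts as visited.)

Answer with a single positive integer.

Step 1: in state A at pos 0, read 0 -> (A,0)->write 1,move R,goto C. Now: state=C, head=1, tape[-4..2]=0100100 (head:      ^)
Step 2: in state C at pos 1, read 0 -> (C,0)->write 0,move L,goto A. Now: state=A, head=0, tape[-4..2]=0100100 (head:     ^)
Step 3: in state A at pos 0, read 1 -> (A,1)->write 0,move R,goto D. Now: state=D, head=1, tape[-4..2]=0100000 (head:      ^)
Step 4: in state D at pos 1, read 0 -> (D,0)->write 1,move R,goto B. Now: state=B, head=2, tape[-4..3]=01000100 (head:       ^)
Step 5: in state B at pos 2, read 0 -> (B,0)->write 1,move L,goto B. Now: state=B, head=1, tape[-4..3]=01000110 (head:      ^)
Step 6: in state B at pos 1, read 1 -> (B,1)->write 1,move R,goto D. Now: state=D, head=2, tape[-4..3]=01000110 (head:       ^)
Step 7: in state D at pos 2, read 1 -> (D,1)->write 1,move L,goto A. Now: state=A, head=1, tape[-4..3]=01000110 (head:      ^)
Step 8: in state A at pos 1, read 1 -> (A,1)->write 0,move R,goto D. Now: state=D, head=2, tape[-4..3]=01000010 (head:       ^)
Head positions at steps 0..8: starting at 0, distinct positions visited = {0, 1, 2} -> 3 position(s)

Answer: 3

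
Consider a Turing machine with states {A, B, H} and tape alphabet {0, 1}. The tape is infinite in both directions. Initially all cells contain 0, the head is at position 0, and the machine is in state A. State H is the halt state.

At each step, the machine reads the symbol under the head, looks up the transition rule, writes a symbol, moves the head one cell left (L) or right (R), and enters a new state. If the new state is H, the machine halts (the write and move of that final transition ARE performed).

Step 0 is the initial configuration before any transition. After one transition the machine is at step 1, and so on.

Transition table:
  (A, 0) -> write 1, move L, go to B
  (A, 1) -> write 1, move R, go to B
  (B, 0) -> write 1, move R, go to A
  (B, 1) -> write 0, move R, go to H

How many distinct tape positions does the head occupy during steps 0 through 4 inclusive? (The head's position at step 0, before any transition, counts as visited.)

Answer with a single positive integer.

Answer: 4

Derivation:
Step 1: in state A at pos 0, read 0 -> (A,0)->write 1,move L,goto B. Now: state=B, head=-1, tape[-2..1]=0010 (head:  ^)
Step 2: in state B at pos -1, read 0 -> (B,0)->write 1,move R,goto A. Now: state=A, head=0, tape[-2..1]=0110 (head:   ^)
Step 3: in state A at pos 0, read 1 -> (A,1)->write 1,move R,goto B. Now: state=B, head=1, tape[-2..2]=01100 (head:    ^)
Step 4: in state B at pos 1, read 0 -> (B,0)->write 1,move R,goto A. Now: state=A, head=2, tape[-2..3]=011100 (head:     ^)
Head positions at steps 0..4: starting at 0, distinct positions visited = {-1, 0, 1, 2} -> 4 position(s)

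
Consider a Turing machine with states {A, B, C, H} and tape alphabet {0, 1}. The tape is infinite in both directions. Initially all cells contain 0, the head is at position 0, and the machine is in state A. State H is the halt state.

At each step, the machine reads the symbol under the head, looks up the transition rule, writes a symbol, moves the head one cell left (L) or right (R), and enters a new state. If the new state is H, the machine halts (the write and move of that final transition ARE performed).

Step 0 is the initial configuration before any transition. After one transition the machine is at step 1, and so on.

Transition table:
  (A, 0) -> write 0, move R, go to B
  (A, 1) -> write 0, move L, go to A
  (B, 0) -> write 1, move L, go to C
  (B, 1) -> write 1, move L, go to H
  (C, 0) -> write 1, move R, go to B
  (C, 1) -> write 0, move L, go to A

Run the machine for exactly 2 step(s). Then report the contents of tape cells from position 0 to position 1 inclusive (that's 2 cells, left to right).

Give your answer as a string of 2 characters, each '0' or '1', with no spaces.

Step 1: in state A at pos 0, read 0 -> (A,0)->write 0,move R,goto B. Now: state=B, head=1, tape[-1..2]=0000 (head:   ^)
Step 2: in state B at pos 1, read 0 -> (B,0)->write 1,move L,goto C. Now: state=C, head=0, tape[-1..2]=0010 (head:  ^)

Answer: 01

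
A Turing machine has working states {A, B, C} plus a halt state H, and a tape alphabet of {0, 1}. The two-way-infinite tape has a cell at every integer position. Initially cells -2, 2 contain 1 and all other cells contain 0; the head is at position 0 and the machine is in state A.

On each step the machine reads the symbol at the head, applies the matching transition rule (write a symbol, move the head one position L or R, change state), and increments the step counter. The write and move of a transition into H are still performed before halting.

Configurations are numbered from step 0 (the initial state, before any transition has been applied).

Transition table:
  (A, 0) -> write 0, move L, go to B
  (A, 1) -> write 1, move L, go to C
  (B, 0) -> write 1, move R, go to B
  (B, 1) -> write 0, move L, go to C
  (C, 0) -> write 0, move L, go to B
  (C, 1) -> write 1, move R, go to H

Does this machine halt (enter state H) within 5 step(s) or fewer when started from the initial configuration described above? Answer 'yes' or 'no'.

Step 1: in state A at pos 0, read 0 -> (A,0)->write 0,move L,goto B. Now: state=B, head=-1, tape[-3..3]=0100010 (head:   ^)
Step 2: in state B at pos -1, read 0 -> (B,0)->write 1,move R,goto B. Now: state=B, head=0, tape[-3..3]=0110010 (head:    ^)
Step 3: in state B at pos 0, read 0 -> (B,0)->write 1,move R,goto B. Now: state=B, head=1, tape[-3..3]=0111010 (head:     ^)
Step 4: in state B at pos 1, read 0 -> (B,0)->write 1,move R,goto B. Now: state=B, head=2, tape[-3..3]=0111110 (head:      ^)
Step 5: in state B at pos 2, read 1 -> (B,1)->write 0,move L,goto C. Now: state=C, head=1, tape[-3..3]=0111100 (head:     ^)
After 5 step(s): state = C (not H) -> not halted within 5 -> no

Answer: no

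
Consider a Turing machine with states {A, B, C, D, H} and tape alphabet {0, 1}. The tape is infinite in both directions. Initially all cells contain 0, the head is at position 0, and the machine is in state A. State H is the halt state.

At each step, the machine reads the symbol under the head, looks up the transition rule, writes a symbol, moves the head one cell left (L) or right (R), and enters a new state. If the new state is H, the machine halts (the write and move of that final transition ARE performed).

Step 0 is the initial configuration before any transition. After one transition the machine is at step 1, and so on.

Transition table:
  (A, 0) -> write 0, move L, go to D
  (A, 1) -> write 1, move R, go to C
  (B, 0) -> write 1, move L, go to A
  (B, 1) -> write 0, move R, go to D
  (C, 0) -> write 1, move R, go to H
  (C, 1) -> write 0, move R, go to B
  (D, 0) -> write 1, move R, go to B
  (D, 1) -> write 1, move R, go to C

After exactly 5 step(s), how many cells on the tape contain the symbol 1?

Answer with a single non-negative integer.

Answer: 1

Derivation:
Step 1: in state A at pos 0, read 0 -> (A,0)->write 0,move L,goto D. Now: state=D, head=-1, tape[-2..1]=0000 (head:  ^)
Step 2: in state D at pos -1, read 0 -> (D,0)->write 1,move R,goto B. Now: state=B, head=0, tape[-2..1]=0100 (head:   ^)
Step 3: in state B at pos 0, read 0 -> (B,0)->write 1,move L,goto A. Now: state=A, head=-1, tape[-2..1]=0110 (head:  ^)
Step 4: in state A at pos -1, read 1 -> (A,1)->write 1,move R,goto C. Now: state=C, head=0, tape[-2..1]=0110 (head:   ^)
Step 5: in state C at pos 0, read 1 -> (C,1)->write 0,move R,goto B. Now: state=B, head=1, tape[-2..2]=01000 (head:    ^)
Cells containing 1 after step 5: {-1} -> 1 cell(s)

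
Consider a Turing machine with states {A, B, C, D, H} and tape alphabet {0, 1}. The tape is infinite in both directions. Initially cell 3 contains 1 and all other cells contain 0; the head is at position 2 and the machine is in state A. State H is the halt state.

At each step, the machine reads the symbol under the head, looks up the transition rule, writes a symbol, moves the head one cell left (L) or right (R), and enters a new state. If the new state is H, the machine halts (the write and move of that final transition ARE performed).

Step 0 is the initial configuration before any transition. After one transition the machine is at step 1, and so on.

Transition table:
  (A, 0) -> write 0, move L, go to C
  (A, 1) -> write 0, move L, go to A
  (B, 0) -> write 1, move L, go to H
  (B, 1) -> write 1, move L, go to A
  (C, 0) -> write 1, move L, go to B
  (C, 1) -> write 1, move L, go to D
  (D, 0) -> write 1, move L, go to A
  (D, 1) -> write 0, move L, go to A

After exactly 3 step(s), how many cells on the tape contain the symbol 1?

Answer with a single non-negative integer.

Answer: 3

Derivation:
Step 1: in state A at pos 2, read 0 -> (A,0)->write 0,move L,goto C. Now: state=C, head=1, tape[0..4]=00010 (head:  ^)
Step 2: in state C at pos 1, read 0 -> (C,0)->write 1,move L,goto B. Now: state=B, head=0, tape[-1..4]=001010 (head:  ^)
Step 3: in state B at pos 0, read 0 -> (B,0)->write 1,move L,goto H. Now: state=H, head=-1, tape[-2..4]=0011010 (head:  ^)
Cells containing 1 after step 3: {0, 1, 3} -> 3 cell(s)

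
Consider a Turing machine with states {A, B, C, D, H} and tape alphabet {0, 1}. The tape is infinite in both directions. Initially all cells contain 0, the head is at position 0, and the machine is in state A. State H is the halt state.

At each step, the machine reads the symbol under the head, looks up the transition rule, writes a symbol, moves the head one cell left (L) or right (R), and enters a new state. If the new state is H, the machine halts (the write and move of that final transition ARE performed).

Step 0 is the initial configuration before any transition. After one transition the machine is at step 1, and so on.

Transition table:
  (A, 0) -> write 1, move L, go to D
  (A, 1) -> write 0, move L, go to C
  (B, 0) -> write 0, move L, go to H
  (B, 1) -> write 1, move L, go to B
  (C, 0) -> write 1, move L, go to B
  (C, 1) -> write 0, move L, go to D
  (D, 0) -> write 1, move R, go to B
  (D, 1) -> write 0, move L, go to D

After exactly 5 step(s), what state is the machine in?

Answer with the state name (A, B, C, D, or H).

Step 1: in state A at pos 0, read 0 -> (A,0)->write 1,move L,goto D. Now: state=D, head=-1, tape[-2..1]=0010 (head:  ^)
Step 2: in state D at pos -1, read 0 -> (D,0)->write 1,move R,goto B. Now: state=B, head=0, tape[-2..1]=0110 (head:   ^)
Step 3: in state B at pos 0, read 1 -> (B,1)->write 1,move L,goto B. Now: state=B, head=-1, tape[-2..1]=0110 (head:  ^)
Step 4: in state B at pos -1, read 1 -> (B,1)->write 1,move L,goto B. Now: state=B, head=-2, tape[-3..1]=00110 (head:  ^)
Step 5: in state B at pos -2, read 0 -> (B,0)->write 0,move L,goto H. Now: state=H, head=-3, tape[-4..1]=000110 (head:  ^)

Answer: H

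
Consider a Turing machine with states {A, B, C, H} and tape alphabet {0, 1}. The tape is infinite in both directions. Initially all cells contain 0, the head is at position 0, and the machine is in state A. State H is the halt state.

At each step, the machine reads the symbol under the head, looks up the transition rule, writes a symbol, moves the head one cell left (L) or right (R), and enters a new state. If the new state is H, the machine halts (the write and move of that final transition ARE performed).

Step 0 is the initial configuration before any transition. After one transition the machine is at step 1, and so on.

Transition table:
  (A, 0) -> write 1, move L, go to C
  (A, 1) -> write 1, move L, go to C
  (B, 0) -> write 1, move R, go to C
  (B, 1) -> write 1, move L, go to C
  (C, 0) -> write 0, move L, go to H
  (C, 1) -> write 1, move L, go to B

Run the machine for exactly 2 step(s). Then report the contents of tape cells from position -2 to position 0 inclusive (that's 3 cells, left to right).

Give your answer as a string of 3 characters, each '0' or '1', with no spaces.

Answer: 001

Derivation:
Step 1: in state A at pos 0, read 0 -> (A,0)->write 1,move L,goto C. Now: state=C, head=-1, tape[-2..1]=0010 (head:  ^)
Step 2: in state C at pos -1, read 0 -> (C,0)->write 0,move L,goto H. Now: state=H, head=-2, tape[-3..1]=00010 (head:  ^)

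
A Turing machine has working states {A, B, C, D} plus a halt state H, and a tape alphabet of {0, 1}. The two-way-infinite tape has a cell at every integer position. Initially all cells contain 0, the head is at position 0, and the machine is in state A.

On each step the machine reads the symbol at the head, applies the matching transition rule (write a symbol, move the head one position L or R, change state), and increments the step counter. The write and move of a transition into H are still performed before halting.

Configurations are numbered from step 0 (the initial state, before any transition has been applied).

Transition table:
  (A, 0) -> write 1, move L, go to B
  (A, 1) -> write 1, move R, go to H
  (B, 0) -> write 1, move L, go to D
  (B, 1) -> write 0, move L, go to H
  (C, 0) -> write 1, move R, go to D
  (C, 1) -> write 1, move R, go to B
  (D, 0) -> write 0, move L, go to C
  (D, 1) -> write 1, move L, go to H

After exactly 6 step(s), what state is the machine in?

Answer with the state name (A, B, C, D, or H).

Step 1: in state A at pos 0, read 0 -> (A,0)->write 1,move L,goto B. Now: state=B, head=-1, tape[-2..1]=0010 (head:  ^)
Step 2: in state B at pos -1, read 0 -> (B,0)->write 1,move L,goto D. Now: state=D, head=-2, tape[-3..1]=00110 (head:  ^)
Step 3: in state D at pos -2, read 0 -> (D,0)->write 0,move L,goto C. Now: state=C, head=-3, tape[-4..1]=000110 (head:  ^)
Step 4: in state C at pos -3, read 0 -> (C,0)->write 1,move R,goto D. Now: state=D, head=-2, tape[-4..1]=010110 (head:   ^)
Step 5: in state D at pos -2, read 0 -> (D,0)->write 0,move L,goto C. Now: state=C, head=-3, tape[-4..1]=010110 (head:  ^)
Step 6: in state C at pos -3, read 1 -> (C,1)->write 1,move R,goto B. Now: state=B, head=-2, tape[-4..1]=010110 (head:   ^)

Answer: B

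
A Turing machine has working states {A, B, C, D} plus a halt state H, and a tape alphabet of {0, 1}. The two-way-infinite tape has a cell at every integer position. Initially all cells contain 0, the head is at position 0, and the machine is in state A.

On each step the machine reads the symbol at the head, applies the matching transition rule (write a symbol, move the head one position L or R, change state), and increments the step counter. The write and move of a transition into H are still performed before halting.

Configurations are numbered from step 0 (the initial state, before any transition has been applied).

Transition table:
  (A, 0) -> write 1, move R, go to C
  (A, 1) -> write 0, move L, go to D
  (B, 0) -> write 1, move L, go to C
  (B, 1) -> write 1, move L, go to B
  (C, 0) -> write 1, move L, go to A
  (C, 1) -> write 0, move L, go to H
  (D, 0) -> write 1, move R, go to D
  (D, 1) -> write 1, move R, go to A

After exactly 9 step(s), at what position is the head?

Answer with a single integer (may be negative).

Step 1: in state A at pos 0, read 0 -> (A,0)->write 1,move R,goto C. Now: state=C, head=1, tape[-1..2]=0100 (head:   ^)
Step 2: in state C at pos 1, read 0 -> (C,0)->write 1,move L,goto A. Now: state=A, head=0, tape[-1..2]=0110 (head:  ^)
Step 3: in state A at pos 0, read 1 -> (A,1)->write 0,move L,goto D. Now: state=D, head=-1, tape[-2..2]=00010 (head:  ^)
Step 4: in state D at pos -1, read 0 -> (D,0)->write 1,move R,goto D. Now: state=D, head=0, tape[-2..2]=01010 (head:   ^)
Step 5: in state D at pos 0, read 0 -> (D,0)->write 1,move R,goto D. Now: state=D, head=1, tape[-2..2]=01110 (head:    ^)
Step 6: in state D at pos 1, read 1 -> (D,1)->write 1,move R,goto A. Now: state=A, head=2, tape[-2..3]=011100 (head:     ^)
Step 7: in state A at pos 2, read 0 -> (A,0)->write 1,move R,goto C. Now: state=C, head=3, tape[-2..4]=0111100 (head:      ^)
Step 8: in state C at pos 3, read 0 -> (C,0)->write 1,move L,goto A. Now: state=A, head=2, tape[-2..4]=0111110 (head:     ^)
Step 9: in state A at pos 2, read 1 -> (A,1)->write 0,move L,goto D. Now: state=D, head=1, tape[-2..4]=0111010 (head:    ^)

Answer: 1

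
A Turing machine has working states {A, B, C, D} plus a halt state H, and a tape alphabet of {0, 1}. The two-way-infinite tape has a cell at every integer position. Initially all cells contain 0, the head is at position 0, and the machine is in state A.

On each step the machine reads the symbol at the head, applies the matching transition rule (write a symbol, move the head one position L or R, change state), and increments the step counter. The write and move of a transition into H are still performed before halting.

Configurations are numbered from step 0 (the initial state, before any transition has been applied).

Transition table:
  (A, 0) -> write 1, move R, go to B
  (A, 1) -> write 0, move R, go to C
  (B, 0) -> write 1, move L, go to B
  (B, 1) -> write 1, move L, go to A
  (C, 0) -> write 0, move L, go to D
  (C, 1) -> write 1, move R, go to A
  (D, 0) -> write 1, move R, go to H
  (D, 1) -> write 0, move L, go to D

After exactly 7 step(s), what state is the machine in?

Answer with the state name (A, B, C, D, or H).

Answer: A

Derivation:
Step 1: in state A at pos 0, read 0 -> (A,0)->write 1,move R,goto B. Now: state=B, head=1, tape[-1..2]=0100 (head:   ^)
Step 2: in state B at pos 1, read 0 -> (B,0)->write 1,move L,goto B. Now: state=B, head=0, tape[-1..2]=0110 (head:  ^)
Step 3: in state B at pos 0, read 1 -> (B,1)->write 1,move L,goto A. Now: state=A, head=-1, tape[-2..2]=00110 (head:  ^)
Step 4: in state A at pos -1, read 0 -> (A,0)->write 1,move R,goto B. Now: state=B, head=0, tape[-2..2]=01110 (head:   ^)
Step 5: in state B at pos 0, read 1 -> (B,1)->write 1,move L,goto A. Now: state=A, head=-1, tape[-2..2]=01110 (head:  ^)
Step 6: in state A at pos -1, read 1 -> (A,1)->write 0,move R,goto C. Now: state=C, head=0, tape[-2..2]=00110 (head:   ^)
Step 7: in state C at pos 0, read 1 -> (C,1)->write 1,move R,goto A. Now: state=A, head=1, tape[-2..2]=00110 (head:    ^)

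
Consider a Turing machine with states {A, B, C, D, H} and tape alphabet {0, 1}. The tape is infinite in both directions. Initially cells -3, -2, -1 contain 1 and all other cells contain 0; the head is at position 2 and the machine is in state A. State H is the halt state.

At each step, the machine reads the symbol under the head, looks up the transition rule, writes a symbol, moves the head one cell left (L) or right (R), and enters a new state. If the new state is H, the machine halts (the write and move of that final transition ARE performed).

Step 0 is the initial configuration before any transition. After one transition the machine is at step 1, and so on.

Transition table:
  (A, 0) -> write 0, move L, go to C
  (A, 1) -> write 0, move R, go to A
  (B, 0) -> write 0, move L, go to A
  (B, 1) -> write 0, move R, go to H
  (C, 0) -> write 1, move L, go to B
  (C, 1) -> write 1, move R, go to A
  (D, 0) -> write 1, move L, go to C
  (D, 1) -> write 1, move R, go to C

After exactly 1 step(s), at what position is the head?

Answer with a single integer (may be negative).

Answer: 1

Derivation:
Step 1: in state A at pos 2, read 0 -> (A,0)->write 0,move L,goto C. Now: state=C, head=1, tape[-4..3]=01110000 (head:      ^)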